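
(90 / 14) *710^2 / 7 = 22684500 / 49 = 462948.98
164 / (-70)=-82 / 35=-2.34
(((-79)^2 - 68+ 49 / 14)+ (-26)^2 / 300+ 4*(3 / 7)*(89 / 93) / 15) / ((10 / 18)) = 603365943 / 54250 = 11121.95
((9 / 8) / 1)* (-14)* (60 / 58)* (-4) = 1890 / 29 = 65.17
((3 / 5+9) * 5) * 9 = 432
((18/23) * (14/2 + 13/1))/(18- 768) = -12/575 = -0.02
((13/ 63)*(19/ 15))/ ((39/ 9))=19/ 315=0.06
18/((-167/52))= -936/167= -5.60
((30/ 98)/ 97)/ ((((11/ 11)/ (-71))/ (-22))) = 23430/ 4753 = 4.93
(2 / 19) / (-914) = -1 / 8683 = -0.00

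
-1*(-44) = 44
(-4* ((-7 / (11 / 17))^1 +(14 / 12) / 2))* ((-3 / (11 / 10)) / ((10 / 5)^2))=-6755 / 242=-27.91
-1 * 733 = -733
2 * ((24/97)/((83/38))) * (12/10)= 10944/40255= 0.27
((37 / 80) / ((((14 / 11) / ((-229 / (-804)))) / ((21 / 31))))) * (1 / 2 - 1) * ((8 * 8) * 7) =-652421 / 41540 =-15.71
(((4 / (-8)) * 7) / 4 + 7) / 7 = 7 / 8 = 0.88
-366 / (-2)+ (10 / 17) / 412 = 640871 / 3502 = 183.00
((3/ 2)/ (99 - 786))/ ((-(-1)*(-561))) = 0.00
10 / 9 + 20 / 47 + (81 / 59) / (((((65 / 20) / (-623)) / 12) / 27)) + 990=-27342525164 / 324441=-84275.80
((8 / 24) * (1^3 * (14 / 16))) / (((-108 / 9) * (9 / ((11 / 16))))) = -77 / 41472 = -0.00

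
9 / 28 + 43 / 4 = 155 / 14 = 11.07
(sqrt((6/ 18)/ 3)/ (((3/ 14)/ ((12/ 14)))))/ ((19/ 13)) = 52/ 57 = 0.91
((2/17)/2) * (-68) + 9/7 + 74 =499/7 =71.29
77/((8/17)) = 1309/8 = 163.62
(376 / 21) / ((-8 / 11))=-517 / 21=-24.62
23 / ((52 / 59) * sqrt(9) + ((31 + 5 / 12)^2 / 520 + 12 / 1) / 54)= 422081280 / 53245367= 7.93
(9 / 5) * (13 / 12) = 39 / 20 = 1.95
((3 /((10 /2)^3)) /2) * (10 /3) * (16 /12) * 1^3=4 /75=0.05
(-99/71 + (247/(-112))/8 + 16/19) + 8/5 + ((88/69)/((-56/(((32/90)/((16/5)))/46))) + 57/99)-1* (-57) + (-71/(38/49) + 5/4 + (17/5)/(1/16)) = 4262402002981/189903111552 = 22.45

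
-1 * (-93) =93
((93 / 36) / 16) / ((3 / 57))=589 / 192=3.07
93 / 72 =31 / 24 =1.29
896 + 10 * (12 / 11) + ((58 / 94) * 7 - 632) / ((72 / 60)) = 1190677 / 3102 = 383.84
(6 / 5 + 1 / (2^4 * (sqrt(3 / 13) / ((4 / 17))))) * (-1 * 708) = -871.27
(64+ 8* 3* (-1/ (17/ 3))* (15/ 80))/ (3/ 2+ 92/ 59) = 126791/ 6137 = 20.66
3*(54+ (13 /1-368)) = -903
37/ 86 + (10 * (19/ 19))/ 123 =5411/ 10578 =0.51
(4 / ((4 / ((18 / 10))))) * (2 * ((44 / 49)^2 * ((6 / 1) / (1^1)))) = 209088 / 12005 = 17.42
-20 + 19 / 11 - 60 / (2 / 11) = -3831 / 11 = -348.27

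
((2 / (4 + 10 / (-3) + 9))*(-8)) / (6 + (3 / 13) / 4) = -832 / 3045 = -0.27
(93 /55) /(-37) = -93 /2035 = -0.05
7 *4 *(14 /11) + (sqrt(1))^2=403 /11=36.64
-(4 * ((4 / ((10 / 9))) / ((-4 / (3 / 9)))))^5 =2.49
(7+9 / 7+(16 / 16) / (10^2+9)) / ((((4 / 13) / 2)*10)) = 82277 / 15260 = 5.39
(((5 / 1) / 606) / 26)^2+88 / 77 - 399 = -691380527585 / 1737760752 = -397.86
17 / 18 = 0.94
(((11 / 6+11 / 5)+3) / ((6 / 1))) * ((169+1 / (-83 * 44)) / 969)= 43408819 / 212327280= 0.20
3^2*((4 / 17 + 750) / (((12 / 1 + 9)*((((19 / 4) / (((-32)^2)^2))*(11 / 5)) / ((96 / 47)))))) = 11004511518720 / 166991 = 65898829.99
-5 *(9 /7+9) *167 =-60120 /7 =-8588.57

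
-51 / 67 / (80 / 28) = -357 / 1340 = -0.27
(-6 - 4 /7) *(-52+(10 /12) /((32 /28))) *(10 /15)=56603 /252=224.62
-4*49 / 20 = -49 / 5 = -9.80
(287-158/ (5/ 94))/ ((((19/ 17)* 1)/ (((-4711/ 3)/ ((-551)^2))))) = 12.42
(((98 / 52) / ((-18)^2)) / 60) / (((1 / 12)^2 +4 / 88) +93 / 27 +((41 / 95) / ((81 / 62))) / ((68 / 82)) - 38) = -174097 / 61246365882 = -0.00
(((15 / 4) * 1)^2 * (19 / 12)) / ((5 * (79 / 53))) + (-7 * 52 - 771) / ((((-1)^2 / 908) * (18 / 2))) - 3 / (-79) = -5210474807 / 45504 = -114505.86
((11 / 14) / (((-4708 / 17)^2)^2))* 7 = 83521 / 89327077852672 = 0.00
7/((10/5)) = 7/2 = 3.50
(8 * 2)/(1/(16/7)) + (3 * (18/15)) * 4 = 1784/35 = 50.97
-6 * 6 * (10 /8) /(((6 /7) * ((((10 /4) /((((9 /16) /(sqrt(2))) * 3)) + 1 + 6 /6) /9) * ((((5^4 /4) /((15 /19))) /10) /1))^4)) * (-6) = 21274879815691960889088 /258724662468828125-3008720604923259899904 * sqrt(2) /51744932493765625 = 0.05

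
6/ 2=3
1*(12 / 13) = 12 / 13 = 0.92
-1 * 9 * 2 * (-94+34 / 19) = 31536 / 19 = 1659.79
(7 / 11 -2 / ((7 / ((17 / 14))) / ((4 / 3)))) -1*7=-11038 / 1617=-6.83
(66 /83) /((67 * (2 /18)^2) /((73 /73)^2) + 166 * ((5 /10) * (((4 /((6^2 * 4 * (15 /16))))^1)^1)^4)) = 21921941250 /22805339209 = 0.96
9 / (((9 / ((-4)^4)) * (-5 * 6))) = -128 / 15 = -8.53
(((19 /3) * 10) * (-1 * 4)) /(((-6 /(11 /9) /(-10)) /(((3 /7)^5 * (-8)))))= 1003200 /16807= 59.69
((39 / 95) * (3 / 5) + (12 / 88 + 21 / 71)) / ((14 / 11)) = 503379 / 944300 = 0.53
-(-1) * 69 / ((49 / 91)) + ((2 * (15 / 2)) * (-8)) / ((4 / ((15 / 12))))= 1269 / 14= 90.64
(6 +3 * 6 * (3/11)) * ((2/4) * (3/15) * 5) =60/11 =5.45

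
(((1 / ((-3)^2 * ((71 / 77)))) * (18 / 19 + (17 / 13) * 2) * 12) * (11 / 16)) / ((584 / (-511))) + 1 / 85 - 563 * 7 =-3944.09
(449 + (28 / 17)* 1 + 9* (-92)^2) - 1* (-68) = 76694.65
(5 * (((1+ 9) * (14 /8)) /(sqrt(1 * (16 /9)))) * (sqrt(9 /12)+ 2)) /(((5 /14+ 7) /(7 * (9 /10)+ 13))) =141855 * sqrt(3) /1648+ 141855 /412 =493.40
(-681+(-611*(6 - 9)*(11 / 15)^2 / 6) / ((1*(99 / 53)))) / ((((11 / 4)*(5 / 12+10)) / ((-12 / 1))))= 76858784 / 309375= 248.43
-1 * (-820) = 820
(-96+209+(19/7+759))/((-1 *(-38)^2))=-6123/10108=-0.61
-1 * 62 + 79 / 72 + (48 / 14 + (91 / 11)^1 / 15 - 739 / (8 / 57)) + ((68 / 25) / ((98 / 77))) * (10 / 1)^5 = 1444156477 / 6930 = 208391.99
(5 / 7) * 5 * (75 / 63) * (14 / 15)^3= 280 / 81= 3.46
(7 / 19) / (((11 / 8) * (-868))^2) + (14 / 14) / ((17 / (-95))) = -1469210367 / 262911341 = -5.59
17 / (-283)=-17 / 283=-0.06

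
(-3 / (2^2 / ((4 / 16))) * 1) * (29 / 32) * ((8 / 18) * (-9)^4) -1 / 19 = -1205165 / 2432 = -495.54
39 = 39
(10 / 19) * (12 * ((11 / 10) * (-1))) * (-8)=1056 / 19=55.58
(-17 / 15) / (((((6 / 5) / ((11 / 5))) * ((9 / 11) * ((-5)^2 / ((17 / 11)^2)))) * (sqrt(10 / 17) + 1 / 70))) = 584647 / 99190575-481474 * sqrt(170) / 19838115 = -0.31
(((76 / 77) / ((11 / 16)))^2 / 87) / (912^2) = 0.00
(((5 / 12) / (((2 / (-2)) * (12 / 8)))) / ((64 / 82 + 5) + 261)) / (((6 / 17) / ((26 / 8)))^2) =-10012405 / 113405184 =-0.09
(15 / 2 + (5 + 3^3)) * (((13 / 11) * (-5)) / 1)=-5135 / 22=-233.41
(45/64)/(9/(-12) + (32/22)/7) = -3465/2672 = -1.30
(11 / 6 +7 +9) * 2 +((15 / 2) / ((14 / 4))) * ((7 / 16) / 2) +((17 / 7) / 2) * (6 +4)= 32443 / 672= 48.28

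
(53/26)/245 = 53/6370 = 0.01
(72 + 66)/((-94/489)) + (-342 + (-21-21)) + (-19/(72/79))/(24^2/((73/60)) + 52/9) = -130445482763/118378336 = -1101.94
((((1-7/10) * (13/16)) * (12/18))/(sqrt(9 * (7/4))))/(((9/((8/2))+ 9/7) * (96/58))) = 0.01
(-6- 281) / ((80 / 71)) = -254.71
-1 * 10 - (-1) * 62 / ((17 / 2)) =-46 / 17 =-2.71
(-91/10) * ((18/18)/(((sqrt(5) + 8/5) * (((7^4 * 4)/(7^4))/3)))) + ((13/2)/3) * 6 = 1066/61 - 1365 * sqrt(5)/488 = 11.22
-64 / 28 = -16 / 7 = -2.29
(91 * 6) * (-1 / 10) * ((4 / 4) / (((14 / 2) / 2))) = -78 / 5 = -15.60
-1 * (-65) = 65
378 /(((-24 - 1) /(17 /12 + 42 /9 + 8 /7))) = -5463 /50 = -109.26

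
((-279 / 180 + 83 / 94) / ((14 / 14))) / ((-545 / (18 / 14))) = 5643 / 3586100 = 0.00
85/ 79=1.08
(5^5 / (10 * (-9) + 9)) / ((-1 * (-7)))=-3125 / 567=-5.51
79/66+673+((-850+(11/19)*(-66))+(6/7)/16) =-7512563/35112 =-213.96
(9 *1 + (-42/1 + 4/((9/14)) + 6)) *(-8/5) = 1496/45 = 33.24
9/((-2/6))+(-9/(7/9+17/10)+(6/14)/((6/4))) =-47371/1561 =-30.35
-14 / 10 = -7 / 5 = -1.40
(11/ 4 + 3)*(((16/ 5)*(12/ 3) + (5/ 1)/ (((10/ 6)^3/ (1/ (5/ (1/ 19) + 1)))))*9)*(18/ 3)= 6364629/ 1600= 3977.89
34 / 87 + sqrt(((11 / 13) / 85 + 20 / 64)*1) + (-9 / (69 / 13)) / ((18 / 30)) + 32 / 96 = -1402 / 667 + sqrt(6299605) / 4420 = -1.53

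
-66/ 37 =-1.78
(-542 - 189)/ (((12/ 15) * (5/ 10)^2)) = -3655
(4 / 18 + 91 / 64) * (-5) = -8.22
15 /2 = 7.50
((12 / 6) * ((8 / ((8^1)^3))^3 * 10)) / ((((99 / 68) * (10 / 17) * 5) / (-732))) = -17629 / 1351680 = -0.01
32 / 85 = 0.38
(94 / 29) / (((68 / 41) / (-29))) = -1927 / 34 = -56.68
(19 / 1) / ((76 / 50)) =25 / 2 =12.50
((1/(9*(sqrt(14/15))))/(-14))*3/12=-sqrt(210)/7056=-0.00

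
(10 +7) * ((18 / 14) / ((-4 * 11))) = -153 / 308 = -0.50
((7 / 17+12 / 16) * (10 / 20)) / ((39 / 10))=395 / 2652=0.15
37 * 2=74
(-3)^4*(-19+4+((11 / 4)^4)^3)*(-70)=-8896730996893635 / 8388608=-1060572981.46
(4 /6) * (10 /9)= 20 /27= 0.74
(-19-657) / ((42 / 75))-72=-8954 / 7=-1279.14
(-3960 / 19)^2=43439.34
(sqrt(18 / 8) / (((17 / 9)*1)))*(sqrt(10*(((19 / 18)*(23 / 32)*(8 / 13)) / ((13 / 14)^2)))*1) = 63*sqrt(28405) / 5746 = 1.85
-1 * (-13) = 13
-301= -301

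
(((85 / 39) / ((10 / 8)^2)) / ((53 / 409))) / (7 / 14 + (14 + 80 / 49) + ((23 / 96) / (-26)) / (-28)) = 1395494912 / 2091515945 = 0.67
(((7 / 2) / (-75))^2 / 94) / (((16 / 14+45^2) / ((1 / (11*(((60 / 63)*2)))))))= 2401 / 4399566600000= 0.00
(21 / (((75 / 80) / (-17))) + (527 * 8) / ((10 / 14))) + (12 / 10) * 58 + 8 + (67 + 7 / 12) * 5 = 356227 / 60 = 5937.12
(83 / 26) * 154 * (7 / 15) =44737 / 195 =229.42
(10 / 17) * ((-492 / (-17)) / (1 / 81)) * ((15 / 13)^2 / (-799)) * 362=-32459454000 / 39023959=-831.78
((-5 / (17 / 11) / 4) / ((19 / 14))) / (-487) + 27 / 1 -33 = -1887227 / 314602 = -6.00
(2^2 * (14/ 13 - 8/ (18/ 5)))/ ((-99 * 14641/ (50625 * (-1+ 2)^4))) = 335000/ 2093663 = 0.16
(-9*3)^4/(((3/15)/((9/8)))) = 2989355.62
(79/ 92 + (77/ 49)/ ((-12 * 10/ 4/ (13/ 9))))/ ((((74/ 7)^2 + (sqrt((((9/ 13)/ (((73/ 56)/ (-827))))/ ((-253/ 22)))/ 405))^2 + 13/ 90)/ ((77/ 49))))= 710655803/ 64681197786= 0.01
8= 8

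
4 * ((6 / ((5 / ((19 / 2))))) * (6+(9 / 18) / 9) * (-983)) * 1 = -4071586 / 15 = -271439.07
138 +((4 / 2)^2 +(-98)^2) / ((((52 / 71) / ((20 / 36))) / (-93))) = -26428628 / 39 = -677657.13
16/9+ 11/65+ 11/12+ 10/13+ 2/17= 149197/39780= 3.75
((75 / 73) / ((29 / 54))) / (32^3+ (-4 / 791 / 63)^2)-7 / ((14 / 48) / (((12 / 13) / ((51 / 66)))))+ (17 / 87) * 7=-5394882242226106729 / 197601641893210776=-27.30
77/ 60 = 1.28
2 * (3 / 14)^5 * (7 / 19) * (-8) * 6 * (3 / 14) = -2187 / 638666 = -0.00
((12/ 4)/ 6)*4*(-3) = -6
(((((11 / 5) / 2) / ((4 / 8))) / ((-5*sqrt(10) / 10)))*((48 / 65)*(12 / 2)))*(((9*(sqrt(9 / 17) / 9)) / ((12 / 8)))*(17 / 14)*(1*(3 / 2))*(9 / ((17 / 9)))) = -384912*sqrt(170) / 193375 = -25.95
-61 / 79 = -0.77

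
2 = 2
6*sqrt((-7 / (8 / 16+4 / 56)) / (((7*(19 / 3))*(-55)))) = 0.43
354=354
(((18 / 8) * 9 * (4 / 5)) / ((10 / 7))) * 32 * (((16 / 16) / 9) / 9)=112 / 25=4.48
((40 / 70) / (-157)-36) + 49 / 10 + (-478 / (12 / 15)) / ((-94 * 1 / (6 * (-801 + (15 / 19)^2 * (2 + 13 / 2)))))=-11328946364061 / 372934660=-30377.83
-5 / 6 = -0.83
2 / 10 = 0.20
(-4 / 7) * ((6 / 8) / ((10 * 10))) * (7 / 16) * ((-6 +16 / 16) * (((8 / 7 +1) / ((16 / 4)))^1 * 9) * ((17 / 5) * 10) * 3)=4131 / 896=4.61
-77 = -77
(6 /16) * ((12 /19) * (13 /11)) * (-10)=-585 /209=-2.80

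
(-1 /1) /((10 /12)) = -6 /5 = -1.20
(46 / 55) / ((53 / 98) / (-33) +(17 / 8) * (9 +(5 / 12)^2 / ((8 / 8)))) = 2596608 / 60470735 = 0.04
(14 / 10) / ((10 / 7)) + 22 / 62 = 2069 / 1550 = 1.33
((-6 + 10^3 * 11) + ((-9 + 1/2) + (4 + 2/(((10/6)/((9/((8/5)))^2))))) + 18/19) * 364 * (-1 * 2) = -610180207/76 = -8028686.93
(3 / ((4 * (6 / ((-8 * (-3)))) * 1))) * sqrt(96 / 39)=12 * sqrt(26) / 13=4.71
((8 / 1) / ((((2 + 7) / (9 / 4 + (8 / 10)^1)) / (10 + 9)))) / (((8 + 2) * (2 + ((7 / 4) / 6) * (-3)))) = 9272 / 2025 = 4.58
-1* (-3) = 3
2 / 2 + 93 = 94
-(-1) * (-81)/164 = -81/164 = -0.49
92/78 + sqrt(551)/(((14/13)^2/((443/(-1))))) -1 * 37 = -74867 * sqrt(551)/196 -1397/39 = -9002.06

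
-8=-8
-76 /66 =-38 /33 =-1.15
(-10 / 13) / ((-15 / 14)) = 0.72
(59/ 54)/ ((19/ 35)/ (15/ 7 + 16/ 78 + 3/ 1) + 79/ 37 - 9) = -0.16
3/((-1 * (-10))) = 3/10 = 0.30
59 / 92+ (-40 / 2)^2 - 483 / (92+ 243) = 12303329 / 30820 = 399.20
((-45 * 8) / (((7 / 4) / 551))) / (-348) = 2280 / 7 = 325.71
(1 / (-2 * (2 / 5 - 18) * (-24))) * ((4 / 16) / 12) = -5 / 202752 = -0.00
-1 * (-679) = 679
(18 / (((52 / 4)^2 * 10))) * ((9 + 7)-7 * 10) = -486 / 845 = -0.58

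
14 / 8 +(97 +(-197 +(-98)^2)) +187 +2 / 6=116317 / 12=9693.08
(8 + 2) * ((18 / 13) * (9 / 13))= 1620 / 169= 9.59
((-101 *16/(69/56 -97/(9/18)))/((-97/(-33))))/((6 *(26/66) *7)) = 2346432/13612495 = 0.17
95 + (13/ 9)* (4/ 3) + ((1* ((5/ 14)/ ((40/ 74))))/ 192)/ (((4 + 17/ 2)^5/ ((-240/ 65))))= 2325654295876/ 23994140625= 96.93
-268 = -268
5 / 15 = 1 / 3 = 0.33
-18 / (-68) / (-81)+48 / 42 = 2441 / 2142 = 1.14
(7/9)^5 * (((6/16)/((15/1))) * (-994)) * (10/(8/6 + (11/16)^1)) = -66824632/1909251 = -35.00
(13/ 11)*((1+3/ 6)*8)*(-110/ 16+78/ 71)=-81.92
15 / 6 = 5 / 2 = 2.50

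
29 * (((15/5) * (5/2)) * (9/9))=435/2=217.50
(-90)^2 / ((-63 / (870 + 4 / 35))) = -5481720 / 49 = -111871.84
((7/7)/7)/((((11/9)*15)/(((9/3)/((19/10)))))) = 18/1463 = 0.01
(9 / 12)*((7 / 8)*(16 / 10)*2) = 21 / 10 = 2.10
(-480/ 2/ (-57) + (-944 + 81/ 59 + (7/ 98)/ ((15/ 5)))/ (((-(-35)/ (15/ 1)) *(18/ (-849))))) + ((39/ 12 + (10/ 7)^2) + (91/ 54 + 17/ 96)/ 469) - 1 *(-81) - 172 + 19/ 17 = 146518542350857/ 7722201312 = 18973.68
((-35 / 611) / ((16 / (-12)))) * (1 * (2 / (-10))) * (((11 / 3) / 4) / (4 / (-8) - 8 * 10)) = 11 / 112424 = 0.00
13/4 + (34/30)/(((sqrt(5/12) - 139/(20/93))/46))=3.17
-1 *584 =-584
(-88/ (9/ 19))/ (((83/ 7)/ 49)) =-573496/ 747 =-767.73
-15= -15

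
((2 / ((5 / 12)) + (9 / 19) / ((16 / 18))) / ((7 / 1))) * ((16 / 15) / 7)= 386 / 3325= 0.12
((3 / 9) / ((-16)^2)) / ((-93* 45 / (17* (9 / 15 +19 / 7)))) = -493 / 28123200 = -0.00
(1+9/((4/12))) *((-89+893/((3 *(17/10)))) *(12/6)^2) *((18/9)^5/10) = 7868672/255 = 30857.54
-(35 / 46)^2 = -0.58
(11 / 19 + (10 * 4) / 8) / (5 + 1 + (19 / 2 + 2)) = 212 / 665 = 0.32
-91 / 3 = -30.33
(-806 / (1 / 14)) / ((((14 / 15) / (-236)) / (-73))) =-208286520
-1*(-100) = 100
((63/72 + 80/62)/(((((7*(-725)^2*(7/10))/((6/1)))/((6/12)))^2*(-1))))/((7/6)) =-0.00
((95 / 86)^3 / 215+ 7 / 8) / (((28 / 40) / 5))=301288525 / 47863214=6.29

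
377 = 377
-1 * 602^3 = -218167208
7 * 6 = 42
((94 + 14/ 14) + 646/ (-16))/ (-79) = -437/ 632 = -0.69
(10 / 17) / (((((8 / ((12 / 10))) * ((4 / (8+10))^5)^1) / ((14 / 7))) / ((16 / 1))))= 177147 / 34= 5210.21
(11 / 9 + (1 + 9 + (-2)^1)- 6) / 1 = 29 / 9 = 3.22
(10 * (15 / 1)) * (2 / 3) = 100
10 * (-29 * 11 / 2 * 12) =-19140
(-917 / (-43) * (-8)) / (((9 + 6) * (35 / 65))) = -13624 / 645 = -21.12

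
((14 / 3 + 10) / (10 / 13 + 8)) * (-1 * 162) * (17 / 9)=-9724 / 19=-511.79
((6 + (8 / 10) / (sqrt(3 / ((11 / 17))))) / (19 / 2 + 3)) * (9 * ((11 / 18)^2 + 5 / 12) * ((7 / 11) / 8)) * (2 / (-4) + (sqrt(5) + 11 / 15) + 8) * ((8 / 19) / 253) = 896 * (30 * sqrt(5) + 247) * (2 * sqrt(561) + 765) / 45507268125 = 0.01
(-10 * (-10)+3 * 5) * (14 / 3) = 1610 / 3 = 536.67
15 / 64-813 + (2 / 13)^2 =-812.74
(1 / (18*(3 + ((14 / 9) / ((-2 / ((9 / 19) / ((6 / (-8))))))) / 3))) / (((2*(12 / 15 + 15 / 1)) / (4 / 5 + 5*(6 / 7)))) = 0.00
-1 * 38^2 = -1444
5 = 5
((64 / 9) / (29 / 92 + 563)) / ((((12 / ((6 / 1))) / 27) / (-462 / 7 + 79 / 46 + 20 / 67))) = -12620736 / 1157425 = -10.90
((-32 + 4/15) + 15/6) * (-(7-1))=877/5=175.40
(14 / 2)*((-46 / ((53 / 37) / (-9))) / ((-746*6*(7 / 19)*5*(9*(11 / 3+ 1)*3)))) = -16169 / 8302980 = -0.00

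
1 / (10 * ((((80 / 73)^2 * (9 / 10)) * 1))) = 5329 / 57600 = 0.09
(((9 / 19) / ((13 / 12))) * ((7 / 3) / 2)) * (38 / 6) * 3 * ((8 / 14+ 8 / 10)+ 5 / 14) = 1089 / 65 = 16.75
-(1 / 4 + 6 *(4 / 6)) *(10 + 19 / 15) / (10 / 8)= -2873 / 75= -38.31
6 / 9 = 2 / 3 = 0.67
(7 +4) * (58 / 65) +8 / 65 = 646 / 65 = 9.94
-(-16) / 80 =1 / 5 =0.20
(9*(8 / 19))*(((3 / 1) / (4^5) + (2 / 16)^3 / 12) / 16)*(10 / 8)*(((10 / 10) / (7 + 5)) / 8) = 0.00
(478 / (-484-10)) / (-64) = 239 / 15808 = 0.02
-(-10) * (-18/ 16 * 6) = -135/ 2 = -67.50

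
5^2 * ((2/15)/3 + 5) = 1135/9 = 126.11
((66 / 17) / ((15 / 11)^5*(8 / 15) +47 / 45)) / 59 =478321470 / 25871780191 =0.02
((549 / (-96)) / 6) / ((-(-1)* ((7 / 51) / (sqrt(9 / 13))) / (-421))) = 3929193* sqrt(13) / 5824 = 2432.50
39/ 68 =0.57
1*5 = 5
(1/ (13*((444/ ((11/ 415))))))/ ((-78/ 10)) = -11/ 18683964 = -0.00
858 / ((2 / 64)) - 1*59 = 27397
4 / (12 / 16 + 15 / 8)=32 / 21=1.52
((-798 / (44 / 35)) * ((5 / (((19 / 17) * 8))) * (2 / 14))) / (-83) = 8925 / 14608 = 0.61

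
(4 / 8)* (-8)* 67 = -268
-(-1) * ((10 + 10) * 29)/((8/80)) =5800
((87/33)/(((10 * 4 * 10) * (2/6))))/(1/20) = 87/220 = 0.40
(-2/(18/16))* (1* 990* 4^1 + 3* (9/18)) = -7042.67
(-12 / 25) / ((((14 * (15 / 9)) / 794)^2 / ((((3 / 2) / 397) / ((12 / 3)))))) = -0.53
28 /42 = 2 /3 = 0.67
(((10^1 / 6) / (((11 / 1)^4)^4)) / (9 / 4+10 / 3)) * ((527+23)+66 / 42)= 7020 / 1959129391455940319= 0.00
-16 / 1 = -16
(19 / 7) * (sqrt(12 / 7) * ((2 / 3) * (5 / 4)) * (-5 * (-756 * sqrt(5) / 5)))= 3420 * sqrt(105) / 7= 5006.37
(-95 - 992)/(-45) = 1087/45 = 24.16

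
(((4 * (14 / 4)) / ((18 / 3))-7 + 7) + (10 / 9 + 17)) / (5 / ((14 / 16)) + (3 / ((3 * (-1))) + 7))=644 / 369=1.75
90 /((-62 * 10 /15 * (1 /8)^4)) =-276480 /31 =-8918.71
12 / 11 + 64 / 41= 1196 / 451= 2.65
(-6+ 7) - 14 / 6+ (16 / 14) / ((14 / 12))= -52 / 147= -0.35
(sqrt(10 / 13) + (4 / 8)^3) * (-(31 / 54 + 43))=-181 * sqrt(130) / 54 - 2353 / 432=-43.66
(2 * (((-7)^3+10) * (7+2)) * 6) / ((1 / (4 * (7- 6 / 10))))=-920678.40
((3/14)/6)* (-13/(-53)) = 13/1484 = 0.01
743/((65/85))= 12631/13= 971.62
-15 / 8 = -1.88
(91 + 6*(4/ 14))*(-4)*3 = -7788/ 7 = -1112.57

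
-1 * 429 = -429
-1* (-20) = 20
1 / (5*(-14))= -1 / 70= -0.01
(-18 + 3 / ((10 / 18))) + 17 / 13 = -734 / 65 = -11.29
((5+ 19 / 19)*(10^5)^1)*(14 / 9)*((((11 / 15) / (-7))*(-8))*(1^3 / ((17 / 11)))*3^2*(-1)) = -77440000 / 17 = -4555294.12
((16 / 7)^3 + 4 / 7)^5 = 1456460015899231232 / 4747561509943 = 306780.65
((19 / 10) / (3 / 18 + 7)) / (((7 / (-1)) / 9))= -513 / 1505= -0.34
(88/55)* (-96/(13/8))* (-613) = 3766272/65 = 57942.65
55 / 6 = 9.17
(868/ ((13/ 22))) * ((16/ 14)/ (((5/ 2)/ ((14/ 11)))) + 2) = 246512/ 65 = 3792.49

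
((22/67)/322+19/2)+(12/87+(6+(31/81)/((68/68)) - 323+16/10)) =-77378786717/253386630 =-305.38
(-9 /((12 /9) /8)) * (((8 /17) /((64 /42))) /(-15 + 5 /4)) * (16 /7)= 2592 /935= 2.77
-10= -10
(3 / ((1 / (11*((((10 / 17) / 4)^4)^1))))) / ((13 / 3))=61875 / 17372368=0.00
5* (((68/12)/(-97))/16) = -85/4656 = -0.02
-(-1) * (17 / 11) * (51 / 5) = 867 / 55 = 15.76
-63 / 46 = -1.37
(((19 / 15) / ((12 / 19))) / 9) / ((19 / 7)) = 133 / 1620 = 0.08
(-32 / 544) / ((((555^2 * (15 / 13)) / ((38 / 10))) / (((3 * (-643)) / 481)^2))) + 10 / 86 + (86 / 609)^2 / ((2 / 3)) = 67055155593015176 / 458711595667154375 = 0.15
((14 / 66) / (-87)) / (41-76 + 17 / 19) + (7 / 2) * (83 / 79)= 540459031 / 146972232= 3.68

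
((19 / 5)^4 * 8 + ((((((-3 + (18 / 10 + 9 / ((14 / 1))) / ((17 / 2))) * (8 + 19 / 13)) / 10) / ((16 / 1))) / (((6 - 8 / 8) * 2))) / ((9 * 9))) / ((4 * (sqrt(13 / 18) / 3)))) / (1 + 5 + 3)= 1042568 / 5625 - 11029 * sqrt(26) / 2895984000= 185.35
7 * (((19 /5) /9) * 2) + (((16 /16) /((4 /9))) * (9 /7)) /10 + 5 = 5645 /504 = 11.20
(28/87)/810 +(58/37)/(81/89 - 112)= -176761604/12889632465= -0.01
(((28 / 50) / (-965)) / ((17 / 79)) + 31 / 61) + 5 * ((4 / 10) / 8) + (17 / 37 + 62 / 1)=234060246157 / 3702608500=63.21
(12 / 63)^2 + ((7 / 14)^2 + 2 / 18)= 701 / 1764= 0.40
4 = 4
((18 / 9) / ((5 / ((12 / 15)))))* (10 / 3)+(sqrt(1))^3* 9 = 151 / 15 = 10.07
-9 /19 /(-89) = 9 /1691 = 0.01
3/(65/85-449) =-17/2540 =-0.01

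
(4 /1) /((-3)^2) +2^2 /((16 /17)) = 169 /36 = 4.69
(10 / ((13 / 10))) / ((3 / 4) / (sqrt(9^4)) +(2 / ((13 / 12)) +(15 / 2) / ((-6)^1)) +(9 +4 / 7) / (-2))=-18900 / 10271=-1.84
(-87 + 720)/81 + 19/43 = 9586/1161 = 8.26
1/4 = 0.25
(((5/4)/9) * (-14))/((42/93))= -155/36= -4.31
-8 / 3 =-2.67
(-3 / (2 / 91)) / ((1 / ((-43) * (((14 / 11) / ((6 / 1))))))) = 27391 / 22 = 1245.05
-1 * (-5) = 5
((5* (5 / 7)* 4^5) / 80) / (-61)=-320 / 427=-0.75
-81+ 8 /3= -235 /3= -78.33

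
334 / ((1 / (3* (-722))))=-723444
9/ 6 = 3/ 2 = 1.50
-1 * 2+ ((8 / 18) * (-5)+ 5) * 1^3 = 7 / 9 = 0.78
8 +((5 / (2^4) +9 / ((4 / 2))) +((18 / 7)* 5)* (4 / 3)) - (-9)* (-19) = -15797 / 112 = -141.04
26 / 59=0.44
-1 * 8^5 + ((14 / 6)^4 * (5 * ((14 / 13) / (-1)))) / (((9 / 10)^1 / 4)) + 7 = -317198797 / 9477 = -33470.38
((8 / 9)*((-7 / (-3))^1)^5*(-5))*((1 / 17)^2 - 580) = 178289.93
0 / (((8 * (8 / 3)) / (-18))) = 0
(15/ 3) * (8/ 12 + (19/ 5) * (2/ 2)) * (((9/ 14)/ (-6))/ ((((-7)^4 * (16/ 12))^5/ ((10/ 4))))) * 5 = -407025/ 4575607718570262585344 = -0.00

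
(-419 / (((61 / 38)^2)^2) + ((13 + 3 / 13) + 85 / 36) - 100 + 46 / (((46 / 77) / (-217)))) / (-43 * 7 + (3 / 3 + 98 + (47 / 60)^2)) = 10922770434742700 / 130495431461603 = 83.70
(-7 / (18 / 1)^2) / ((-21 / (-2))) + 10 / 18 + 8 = 8.55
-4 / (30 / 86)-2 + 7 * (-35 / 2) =-4079 / 30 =-135.97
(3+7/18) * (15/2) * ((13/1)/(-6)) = -55.07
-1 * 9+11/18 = -151/18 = -8.39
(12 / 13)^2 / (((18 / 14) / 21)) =2352 / 169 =13.92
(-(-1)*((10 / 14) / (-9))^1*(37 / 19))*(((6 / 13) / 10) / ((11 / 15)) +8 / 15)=-47323 / 513513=-0.09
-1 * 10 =-10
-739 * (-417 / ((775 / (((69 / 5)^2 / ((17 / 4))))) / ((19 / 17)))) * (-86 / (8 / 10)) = -2397346046262 / 1119875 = -2140726.46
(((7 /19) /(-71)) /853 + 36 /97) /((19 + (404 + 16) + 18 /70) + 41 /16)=23197671280 /27616317201171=0.00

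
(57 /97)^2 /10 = 3249 /94090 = 0.03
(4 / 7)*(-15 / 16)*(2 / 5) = -3 / 14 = -0.21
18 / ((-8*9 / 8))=-2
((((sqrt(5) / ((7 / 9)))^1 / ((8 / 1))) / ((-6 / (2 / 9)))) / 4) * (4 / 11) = -sqrt(5) / 1848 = -0.00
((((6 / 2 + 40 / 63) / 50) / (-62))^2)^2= 2750058481 / 1454819029568100000000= 0.00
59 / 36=1.64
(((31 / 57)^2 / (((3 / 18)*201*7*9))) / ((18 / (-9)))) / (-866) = 961 / 11876349114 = 0.00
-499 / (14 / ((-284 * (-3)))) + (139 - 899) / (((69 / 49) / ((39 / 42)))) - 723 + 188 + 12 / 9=-5055809 / 161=-31402.54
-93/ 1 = -93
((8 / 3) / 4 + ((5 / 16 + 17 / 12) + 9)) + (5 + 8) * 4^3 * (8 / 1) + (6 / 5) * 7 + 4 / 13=20829443 / 3120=6676.10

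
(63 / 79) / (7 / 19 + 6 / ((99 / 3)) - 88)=-1881 / 206269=-0.01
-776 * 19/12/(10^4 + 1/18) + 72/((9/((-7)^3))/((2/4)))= -246983488/180001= -1372.12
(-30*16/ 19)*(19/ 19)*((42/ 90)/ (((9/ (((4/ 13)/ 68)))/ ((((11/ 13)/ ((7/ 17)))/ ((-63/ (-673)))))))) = -236896/ 1820637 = -0.13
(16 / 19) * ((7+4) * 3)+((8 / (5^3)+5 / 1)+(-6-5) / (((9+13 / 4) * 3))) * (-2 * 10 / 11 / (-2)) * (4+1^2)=7595818 / 153615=49.45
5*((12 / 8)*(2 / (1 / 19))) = 285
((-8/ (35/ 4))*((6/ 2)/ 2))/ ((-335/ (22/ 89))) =1056/ 1043525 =0.00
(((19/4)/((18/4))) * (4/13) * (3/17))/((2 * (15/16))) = 304/9945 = 0.03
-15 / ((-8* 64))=15 / 512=0.03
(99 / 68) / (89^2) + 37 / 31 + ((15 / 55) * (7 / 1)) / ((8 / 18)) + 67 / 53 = 32870600985 / 4867311922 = 6.75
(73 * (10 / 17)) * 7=5110 / 17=300.59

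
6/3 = 2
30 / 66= 5 / 11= 0.45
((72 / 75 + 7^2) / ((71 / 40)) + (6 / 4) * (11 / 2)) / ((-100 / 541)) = -27960503 / 142000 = -196.90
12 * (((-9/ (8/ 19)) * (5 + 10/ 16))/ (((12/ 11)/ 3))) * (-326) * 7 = 289739835/ 32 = 9054369.84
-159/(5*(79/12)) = -4.83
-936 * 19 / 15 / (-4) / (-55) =-1482 / 275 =-5.39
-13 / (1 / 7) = -91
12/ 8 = 3/ 2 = 1.50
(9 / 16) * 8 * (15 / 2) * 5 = 675 / 4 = 168.75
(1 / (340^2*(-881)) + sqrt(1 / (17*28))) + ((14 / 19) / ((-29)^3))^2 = -194769873281 / 21869000363229011600 + sqrt(119) / 238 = 0.05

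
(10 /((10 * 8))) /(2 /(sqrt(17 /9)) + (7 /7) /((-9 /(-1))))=-153 /23192 + 243 * sqrt(17) /11596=0.08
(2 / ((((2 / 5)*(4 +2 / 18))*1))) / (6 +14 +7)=5 / 111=0.05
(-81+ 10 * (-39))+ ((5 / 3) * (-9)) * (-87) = 834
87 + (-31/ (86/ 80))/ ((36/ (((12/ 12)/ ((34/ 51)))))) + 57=18421/ 129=142.80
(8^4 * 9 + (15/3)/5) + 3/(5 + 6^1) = 405518/11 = 36865.27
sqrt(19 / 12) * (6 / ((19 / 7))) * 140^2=137200 * sqrt(57) / 19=54517.75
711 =711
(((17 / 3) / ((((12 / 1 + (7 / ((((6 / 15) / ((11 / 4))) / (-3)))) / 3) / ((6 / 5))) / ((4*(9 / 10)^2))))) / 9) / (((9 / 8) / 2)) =-256 / 2125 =-0.12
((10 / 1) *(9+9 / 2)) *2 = 270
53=53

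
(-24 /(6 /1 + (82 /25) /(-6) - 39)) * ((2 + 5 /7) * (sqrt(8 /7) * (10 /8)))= 21375 * sqrt(14) /30821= 2.59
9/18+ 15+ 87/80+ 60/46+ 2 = 36601/1840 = 19.89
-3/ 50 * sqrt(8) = -3 * sqrt(2)/ 25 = -0.17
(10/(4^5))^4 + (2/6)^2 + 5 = 3161095935481/618475290624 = 5.11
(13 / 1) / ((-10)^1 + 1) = -13 / 9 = -1.44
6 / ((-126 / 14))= -2 / 3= -0.67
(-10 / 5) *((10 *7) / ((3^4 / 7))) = -980 / 81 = -12.10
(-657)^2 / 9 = 47961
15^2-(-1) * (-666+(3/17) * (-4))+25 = -7084/17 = -416.71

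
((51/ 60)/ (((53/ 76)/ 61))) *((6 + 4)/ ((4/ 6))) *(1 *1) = 1115.26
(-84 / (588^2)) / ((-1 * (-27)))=-0.00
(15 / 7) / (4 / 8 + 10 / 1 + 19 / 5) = 150 / 1001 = 0.15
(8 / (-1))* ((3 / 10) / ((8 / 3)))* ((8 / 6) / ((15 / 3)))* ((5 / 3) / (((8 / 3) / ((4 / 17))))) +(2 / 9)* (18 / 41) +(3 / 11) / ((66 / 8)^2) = 922241 / 13915605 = 0.07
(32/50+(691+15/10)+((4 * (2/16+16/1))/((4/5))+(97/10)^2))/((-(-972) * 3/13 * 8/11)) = 8273551/1555200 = 5.32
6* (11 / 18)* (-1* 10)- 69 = -317 / 3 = -105.67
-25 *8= -200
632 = 632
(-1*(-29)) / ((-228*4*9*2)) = -29 / 16416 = -0.00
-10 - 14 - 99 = -123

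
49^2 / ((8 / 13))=31213 / 8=3901.62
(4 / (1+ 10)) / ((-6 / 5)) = -10 / 33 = -0.30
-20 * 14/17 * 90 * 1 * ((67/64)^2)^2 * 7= -222166109025/17825792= -12463.18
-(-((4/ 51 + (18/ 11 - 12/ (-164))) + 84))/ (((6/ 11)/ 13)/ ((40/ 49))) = 73290620/ 43911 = 1669.07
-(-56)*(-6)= -336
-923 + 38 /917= -922.96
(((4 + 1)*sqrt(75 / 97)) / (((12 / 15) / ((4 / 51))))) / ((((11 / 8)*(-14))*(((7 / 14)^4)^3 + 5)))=-2048000*sqrt(291) / 7801602039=-0.00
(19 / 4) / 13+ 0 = 19 / 52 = 0.37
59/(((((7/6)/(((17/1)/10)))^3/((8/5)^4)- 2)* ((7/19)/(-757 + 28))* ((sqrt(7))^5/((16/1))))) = 7386.25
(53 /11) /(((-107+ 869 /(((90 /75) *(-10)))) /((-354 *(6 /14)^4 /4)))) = 4559166 /56862883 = 0.08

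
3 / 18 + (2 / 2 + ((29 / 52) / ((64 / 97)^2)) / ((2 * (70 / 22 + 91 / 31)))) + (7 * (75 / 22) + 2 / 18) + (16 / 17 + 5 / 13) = 39738784446131 / 1495518216192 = 26.57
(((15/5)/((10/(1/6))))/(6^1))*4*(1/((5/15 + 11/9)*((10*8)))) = 3/11200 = 0.00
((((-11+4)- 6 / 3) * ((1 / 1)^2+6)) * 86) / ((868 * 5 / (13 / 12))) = -1677 / 1240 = -1.35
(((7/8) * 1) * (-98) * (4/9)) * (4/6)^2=-1372/81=-16.94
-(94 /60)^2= -2209 /900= -2.45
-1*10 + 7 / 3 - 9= -50 / 3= -16.67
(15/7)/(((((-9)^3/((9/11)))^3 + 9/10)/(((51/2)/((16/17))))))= -7225/88025525168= -0.00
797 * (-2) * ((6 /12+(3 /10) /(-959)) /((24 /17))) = -8115851 /14385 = -564.19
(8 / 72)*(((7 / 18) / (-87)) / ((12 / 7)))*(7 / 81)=-343 / 13699368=-0.00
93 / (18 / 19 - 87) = -589 / 545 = -1.08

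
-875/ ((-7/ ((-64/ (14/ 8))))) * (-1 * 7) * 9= 288000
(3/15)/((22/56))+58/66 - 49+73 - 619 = -97946/165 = -593.61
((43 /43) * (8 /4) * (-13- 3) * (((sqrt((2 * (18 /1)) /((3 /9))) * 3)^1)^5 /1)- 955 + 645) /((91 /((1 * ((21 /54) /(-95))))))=31 /2223 + 30233088 * sqrt(3) /1235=42401.02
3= 3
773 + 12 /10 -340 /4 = 689.20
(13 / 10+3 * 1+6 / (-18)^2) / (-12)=-583 / 1620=-0.36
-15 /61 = -0.25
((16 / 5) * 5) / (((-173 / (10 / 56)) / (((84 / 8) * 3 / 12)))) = -15 / 346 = -0.04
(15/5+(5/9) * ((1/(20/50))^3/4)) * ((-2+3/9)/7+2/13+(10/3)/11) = 108697/96096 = 1.13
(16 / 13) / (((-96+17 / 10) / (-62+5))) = 9120 / 12259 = 0.74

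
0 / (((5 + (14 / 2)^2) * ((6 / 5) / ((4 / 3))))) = 0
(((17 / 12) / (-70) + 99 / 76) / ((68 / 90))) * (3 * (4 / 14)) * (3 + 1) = 184203 / 31654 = 5.82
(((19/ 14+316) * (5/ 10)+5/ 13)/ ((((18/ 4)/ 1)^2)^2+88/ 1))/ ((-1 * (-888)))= 0.00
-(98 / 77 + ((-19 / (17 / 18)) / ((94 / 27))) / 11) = -6569 / 8789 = -0.75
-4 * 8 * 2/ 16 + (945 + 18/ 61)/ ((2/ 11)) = 633805/ 122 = 5195.12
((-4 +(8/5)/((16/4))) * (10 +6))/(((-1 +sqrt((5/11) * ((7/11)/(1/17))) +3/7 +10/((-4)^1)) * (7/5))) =9856 * sqrt(595)/11901 +332992/11901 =48.18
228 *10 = 2280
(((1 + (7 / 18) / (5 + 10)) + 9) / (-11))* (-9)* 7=18949 / 330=57.42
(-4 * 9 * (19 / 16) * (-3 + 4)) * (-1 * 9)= 1539 / 4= 384.75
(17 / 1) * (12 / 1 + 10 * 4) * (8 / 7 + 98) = 613496 / 7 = 87642.29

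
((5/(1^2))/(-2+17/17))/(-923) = 5/923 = 0.01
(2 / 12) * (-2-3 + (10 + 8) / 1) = 13 / 6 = 2.17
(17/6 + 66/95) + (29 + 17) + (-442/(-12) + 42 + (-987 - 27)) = -252407/285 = -885.64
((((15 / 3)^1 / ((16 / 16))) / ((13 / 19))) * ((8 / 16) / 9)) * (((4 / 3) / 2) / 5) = 19 / 351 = 0.05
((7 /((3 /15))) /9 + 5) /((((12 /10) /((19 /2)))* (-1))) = -1900 /27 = -70.37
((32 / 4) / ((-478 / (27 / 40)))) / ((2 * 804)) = -9 / 1281040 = -0.00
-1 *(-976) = 976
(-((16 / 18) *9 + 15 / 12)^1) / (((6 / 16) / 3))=-74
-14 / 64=-7 / 32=-0.22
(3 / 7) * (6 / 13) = 18 / 91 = 0.20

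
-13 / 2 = -6.50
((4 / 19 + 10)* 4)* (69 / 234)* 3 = 8924 / 247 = 36.13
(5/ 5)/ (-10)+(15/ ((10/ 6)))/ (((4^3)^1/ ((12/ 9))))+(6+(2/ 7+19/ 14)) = 4329/ 560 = 7.73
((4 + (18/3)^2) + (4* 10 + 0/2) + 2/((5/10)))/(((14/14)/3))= 252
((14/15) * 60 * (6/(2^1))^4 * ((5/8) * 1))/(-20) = -567/4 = -141.75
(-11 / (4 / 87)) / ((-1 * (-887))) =-957 / 3548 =-0.27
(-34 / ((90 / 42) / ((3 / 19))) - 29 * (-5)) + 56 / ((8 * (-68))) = 919851 / 6460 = 142.39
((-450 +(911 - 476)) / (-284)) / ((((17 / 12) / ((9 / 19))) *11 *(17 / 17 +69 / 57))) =135 / 185878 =0.00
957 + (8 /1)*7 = 1013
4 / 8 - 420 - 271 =-690.50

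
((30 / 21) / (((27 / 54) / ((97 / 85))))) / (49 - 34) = 388 / 1785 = 0.22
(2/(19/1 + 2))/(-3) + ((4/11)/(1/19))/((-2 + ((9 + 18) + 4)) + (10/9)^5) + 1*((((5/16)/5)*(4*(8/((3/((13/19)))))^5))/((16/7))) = 201945574823261254/83969987612279769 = 2.40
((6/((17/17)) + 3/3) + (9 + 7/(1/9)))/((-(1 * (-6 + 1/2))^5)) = 2528/161051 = 0.02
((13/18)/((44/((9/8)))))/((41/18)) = 117/14432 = 0.01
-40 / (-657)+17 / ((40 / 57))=638233 / 26280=24.29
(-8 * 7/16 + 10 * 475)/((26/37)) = 351241/52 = 6754.63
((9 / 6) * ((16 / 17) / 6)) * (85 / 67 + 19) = 5432 / 1139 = 4.77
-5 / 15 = -1 / 3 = -0.33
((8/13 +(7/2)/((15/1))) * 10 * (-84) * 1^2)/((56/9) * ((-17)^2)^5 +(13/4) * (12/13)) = -83412/1467643559527223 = -0.00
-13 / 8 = -1.62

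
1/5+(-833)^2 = 3469446/5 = 693889.20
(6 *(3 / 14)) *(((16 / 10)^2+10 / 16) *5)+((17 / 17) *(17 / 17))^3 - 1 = 20.48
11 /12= 0.92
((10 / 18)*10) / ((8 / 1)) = 25 / 36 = 0.69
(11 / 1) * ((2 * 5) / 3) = 110 / 3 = 36.67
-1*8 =-8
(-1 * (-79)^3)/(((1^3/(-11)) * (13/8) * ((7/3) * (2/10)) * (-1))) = 650811480/91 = 7151774.51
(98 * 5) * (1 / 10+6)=2989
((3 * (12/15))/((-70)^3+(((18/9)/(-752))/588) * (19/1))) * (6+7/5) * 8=-0.00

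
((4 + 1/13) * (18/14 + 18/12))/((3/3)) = 159/14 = 11.36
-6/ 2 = -3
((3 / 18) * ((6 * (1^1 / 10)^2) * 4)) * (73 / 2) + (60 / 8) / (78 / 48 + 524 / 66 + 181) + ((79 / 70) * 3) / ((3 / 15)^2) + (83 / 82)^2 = 737164251909 / 8456942900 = 87.17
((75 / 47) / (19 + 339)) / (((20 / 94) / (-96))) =-360 / 179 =-2.01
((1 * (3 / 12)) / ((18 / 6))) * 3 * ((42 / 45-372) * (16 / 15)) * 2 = -197.90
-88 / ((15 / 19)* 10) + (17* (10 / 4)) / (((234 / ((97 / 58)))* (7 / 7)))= -7358003 / 678600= -10.84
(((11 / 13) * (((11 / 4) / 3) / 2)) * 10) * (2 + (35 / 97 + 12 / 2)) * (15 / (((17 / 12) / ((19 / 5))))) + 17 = 28331764 / 21437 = 1321.63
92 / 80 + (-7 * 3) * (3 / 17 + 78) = -557789 / 340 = -1640.56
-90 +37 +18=-35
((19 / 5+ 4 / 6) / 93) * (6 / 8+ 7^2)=13333 / 5580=2.39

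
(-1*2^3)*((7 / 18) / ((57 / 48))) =-448 / 171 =-2.62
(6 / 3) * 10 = 20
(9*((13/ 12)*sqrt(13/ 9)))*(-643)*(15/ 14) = -125385*sqrt(13)/ 56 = -8072.89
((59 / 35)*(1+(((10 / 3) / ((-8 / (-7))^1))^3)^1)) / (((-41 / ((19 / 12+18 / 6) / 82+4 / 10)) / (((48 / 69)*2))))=-5902627211 / 8768768400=-0.67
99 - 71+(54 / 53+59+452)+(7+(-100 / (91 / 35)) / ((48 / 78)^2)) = 377747 / 848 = 445.46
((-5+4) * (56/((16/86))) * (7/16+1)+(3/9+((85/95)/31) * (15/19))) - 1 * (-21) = -220954055/537168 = -411.33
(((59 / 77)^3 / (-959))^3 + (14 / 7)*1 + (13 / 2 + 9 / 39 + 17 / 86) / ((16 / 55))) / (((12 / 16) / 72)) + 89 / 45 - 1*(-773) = 6867985201571933133838433444434328 / 2111041007779384857051021211065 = 3253.36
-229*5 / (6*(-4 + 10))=-1145 / 36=-31.81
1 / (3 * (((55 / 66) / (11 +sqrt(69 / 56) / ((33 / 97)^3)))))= 22 / 5 +912673 * sqrt(966) / 2515590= 15.68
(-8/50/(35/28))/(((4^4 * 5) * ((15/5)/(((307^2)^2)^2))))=-78905450517641748001/30000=-2630181683921391.60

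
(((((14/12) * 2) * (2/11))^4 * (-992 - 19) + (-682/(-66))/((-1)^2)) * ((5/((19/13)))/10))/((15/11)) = -6063031/1078110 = -5.62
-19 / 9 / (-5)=0.42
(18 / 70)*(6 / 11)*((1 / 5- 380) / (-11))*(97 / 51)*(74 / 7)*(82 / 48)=838307853 / 5039650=166.34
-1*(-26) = 26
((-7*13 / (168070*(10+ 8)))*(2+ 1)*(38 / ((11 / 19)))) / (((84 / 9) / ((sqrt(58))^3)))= -136097*sqrt(58) / 3697540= -0.28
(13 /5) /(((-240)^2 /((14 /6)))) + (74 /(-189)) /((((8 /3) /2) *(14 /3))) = -2659541 /42336000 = -0.06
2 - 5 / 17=29 / 17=1.71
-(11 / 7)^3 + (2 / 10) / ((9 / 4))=-58523 / 15435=-3.79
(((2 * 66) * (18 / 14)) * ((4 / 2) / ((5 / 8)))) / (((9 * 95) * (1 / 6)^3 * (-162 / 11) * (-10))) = 15488 / 16625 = 0.93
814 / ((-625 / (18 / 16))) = -3663 / 2500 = -1.47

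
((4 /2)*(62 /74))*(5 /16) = 155 /296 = 0.52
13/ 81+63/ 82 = 6169/ 6642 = 0.93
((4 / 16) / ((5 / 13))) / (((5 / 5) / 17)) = 221 / 20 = 11.05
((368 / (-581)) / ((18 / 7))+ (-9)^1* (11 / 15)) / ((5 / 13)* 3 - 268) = 332423 / 12956715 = 0.03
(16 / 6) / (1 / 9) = 24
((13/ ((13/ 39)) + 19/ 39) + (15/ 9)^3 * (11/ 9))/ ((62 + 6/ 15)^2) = 3565375/ 307509696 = 0.01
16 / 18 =8 / 9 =0.89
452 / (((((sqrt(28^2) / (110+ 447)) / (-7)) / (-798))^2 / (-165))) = -920912927308605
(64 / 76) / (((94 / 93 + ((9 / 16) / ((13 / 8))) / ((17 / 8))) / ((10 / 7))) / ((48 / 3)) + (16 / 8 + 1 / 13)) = 26307840 / 66488353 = 0.40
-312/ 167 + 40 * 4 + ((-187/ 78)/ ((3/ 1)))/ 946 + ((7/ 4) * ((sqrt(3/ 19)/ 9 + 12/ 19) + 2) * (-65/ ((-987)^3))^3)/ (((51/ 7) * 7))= 274625 * sqrt(57)/ 4429784628888621880159696878324 + 7265827810934366566442666812706316503/ 45948187162293279819838686964686708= 158.13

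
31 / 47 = 0.66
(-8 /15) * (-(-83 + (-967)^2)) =7480048 /15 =498669.87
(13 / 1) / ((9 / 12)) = 52 / 3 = 17.33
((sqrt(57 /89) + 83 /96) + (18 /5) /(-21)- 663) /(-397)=2225351 /1333920- sqrt(5073) /35333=1.67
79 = 79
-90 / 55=-18 / 11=-1.64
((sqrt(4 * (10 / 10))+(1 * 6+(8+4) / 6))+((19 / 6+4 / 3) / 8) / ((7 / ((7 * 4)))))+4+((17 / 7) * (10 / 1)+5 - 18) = 771 / 28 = 27.54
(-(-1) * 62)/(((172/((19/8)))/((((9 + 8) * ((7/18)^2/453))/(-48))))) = -490637/4846998528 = -0.00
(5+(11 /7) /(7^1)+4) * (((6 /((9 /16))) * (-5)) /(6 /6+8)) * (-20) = 1446400 /1323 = 1093.27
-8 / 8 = -1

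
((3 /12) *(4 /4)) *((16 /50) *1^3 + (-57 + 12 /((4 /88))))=5183 /100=51.83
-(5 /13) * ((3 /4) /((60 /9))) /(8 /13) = -9 /128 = -0.07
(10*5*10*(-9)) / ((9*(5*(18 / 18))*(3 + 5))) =-25 / 2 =-12.50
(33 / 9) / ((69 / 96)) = 352 / 69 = 5.10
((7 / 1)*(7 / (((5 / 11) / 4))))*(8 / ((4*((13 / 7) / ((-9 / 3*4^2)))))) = -1448832 / 65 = -22289.72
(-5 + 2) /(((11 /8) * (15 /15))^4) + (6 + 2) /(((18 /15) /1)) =255956 /43923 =5.83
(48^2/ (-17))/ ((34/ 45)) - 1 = -52129/ 289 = -180.38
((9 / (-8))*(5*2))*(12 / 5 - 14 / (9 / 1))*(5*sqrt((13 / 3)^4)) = -891.94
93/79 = 1.18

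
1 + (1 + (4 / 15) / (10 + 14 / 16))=2.02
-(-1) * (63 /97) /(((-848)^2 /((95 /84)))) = 285 /279012352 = 0.00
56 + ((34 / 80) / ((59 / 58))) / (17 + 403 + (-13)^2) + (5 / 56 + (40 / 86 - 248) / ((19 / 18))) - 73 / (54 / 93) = -304.14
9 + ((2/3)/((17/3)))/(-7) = 1069/119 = 8.98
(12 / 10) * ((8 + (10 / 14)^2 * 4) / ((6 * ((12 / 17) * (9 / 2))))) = 1394 / 2205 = 0.63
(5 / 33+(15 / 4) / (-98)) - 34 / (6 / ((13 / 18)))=-463291 / 116424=-3.98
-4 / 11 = -0.36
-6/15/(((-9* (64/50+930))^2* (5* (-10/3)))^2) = -125/428389348109913515808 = -0.00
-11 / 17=-0.65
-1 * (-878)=878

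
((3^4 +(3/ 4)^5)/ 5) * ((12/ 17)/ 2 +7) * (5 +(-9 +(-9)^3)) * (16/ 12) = -508133925/ 4352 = -116758.71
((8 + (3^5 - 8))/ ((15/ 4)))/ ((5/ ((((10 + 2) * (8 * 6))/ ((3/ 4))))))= 248832/ 25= 9953.28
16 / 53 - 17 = -885 / 53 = -16.70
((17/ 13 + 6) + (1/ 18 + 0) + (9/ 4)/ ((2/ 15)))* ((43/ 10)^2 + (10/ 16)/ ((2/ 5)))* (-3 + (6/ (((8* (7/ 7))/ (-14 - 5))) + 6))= -13997879/ 2560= -5467.92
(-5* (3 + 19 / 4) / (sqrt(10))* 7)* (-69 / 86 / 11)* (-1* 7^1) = -104811* sqrt(10) / 7568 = -43.80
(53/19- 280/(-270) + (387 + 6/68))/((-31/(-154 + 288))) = -456828445/270351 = -1689.76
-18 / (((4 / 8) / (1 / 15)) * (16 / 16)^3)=-12 / 5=-2.40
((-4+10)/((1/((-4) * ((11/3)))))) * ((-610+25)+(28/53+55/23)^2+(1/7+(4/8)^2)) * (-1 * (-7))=527318751102/1485961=354867.15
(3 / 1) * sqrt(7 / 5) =3 * sqrt(35) / 5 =3.55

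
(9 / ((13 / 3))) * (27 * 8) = 5832 / 13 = 448.62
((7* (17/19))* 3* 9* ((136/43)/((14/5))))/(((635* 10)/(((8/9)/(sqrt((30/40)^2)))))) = 18496/518795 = 0.04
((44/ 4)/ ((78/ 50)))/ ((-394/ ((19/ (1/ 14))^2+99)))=-19485125/ 15366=-1268.07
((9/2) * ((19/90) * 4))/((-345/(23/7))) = -19/525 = -0.04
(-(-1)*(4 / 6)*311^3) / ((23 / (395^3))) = 3707681753002250 / 69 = 53734518159452.90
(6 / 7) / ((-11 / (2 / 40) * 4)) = -3 / 3080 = -0.00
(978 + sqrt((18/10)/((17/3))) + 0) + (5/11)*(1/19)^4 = 3*sqrt(255)/85 + 1401993323/1433531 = 978.56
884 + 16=900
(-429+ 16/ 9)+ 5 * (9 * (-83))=-37460/ 9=-4162.22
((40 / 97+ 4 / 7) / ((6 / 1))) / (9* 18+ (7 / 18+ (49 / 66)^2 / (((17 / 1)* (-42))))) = 49466736 / 48990521531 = 0.00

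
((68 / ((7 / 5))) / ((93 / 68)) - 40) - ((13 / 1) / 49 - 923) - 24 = 4075094 / 4557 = 894.25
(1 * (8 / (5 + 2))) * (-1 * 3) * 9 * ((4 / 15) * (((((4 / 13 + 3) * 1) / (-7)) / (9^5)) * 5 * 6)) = 2752 / 1393119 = 0.00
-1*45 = -45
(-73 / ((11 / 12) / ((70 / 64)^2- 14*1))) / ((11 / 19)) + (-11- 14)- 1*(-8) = 54028279 / 30976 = 1744.20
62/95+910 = 86512/95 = 910.65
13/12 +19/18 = 77/36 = 2.14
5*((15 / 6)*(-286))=-3575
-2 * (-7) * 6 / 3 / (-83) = -28 / 83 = -0.34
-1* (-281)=281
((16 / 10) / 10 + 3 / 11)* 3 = 357 / 275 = 1.30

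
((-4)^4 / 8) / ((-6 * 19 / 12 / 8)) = -512 / 19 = -26.95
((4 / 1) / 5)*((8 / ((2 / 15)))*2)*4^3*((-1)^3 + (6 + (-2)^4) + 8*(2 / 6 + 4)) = 342016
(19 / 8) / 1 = 19 / 8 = 2.38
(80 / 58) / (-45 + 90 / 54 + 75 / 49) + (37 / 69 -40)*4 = -388282916 / 2459229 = -157.89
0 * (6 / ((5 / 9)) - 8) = 0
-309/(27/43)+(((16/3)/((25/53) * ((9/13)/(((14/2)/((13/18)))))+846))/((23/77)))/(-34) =-1087112650639/2209076883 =-492.11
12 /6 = 2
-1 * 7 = -7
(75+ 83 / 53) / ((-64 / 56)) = -14203 / 212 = -67.00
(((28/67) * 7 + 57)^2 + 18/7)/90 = 112922377/2828070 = 39.93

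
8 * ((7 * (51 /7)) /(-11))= -408 /11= -37.09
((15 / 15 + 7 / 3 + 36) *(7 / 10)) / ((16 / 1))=413 / 240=1.72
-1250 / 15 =-250 / 3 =-83.33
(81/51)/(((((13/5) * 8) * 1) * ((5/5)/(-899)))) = -68.65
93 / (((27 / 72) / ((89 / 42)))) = 11036 / 21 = 525.52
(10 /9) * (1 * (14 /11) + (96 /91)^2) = 2173100 /819819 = 2.65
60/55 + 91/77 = 25/11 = 2.27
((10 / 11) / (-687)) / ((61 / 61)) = -10 / 7557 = -0.00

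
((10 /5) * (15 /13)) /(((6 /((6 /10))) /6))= 18 /13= 1.38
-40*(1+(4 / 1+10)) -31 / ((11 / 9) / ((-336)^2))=-31504584 / 11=-2864053.09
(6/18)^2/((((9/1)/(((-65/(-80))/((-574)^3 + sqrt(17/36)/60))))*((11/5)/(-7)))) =2275*sqrt(17)/917786248408762525897434 + 8604924692000/50988124911597918105413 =0.00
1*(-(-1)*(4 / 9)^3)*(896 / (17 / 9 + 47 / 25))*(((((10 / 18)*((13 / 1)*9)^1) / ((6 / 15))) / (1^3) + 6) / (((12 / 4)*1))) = 15097600 / 12879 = 1172.26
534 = 534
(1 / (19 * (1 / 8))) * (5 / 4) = 10 / 19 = 0.53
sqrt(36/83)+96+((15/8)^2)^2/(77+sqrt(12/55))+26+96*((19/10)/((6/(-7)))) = -89.98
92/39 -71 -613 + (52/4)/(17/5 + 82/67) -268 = -57198919/60411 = -946.83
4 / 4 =1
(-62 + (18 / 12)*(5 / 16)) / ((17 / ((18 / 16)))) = -17721 / 4352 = -4.07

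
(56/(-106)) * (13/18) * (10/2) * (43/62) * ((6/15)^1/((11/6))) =-0.29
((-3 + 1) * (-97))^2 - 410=37226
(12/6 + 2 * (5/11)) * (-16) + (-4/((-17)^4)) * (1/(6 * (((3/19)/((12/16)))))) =-256576721/5512386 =-46.55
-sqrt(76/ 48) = -sqrt(57)/ 6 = -1.26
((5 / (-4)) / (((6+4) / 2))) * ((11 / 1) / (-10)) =11 / 40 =0.28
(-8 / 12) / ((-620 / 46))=23 / 465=0.05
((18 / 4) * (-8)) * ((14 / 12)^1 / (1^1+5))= -7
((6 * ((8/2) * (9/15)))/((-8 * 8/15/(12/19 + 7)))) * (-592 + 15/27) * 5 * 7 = 81042675/152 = 533175.49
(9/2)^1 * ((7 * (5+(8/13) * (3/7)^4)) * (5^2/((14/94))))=1657239975/62426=26547.27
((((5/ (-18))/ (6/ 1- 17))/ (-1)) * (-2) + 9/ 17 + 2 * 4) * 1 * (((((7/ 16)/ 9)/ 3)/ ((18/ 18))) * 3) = 12635/ 30294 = 0.42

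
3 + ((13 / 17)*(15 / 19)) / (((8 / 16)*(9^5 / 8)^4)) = 3926925943275388535203 / 1308975314425129334241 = 3.00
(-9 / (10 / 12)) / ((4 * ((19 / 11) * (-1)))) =297 / 190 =1.56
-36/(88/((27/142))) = -243/3124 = -0.08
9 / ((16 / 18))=81 / 8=10.12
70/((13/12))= 840/13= 64.62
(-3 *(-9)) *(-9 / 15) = -81 / 5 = -16.20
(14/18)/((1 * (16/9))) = 7/16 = 0.44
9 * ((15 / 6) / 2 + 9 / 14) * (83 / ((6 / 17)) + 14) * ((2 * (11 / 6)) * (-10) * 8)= -8715850 / 7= -1245121.43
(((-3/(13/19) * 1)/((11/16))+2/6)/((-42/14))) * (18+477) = 12965/13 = 997.31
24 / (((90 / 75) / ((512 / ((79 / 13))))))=133120 / 79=1685.06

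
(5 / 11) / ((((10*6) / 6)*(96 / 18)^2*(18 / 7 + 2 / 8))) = 63 / 111232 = 0.00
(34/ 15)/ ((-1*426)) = -17/ 3195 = -0.01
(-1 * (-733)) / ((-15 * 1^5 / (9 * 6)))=-13194 / 5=-2638.80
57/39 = 19/13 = 1.46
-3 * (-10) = 30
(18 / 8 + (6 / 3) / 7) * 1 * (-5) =-355 / 28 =-12.68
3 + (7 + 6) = 16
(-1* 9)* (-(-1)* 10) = -90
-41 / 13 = -3.15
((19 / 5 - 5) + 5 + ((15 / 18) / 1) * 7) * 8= 1156 / 15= 77.07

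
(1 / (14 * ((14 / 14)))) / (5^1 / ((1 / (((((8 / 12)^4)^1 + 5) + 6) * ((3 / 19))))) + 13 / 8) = 2052 / 300643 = 0.01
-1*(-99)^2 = -9801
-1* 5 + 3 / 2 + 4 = 1 / 2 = 0.50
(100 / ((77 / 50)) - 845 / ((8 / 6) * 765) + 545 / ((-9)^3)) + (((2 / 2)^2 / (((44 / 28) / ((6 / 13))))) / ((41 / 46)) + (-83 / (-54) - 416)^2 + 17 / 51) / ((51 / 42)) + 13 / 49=2015579535151645 / 14241391164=141529.68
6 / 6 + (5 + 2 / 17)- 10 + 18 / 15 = -228 / 85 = -2.68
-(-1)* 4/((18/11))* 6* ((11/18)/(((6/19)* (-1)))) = -2299/81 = -28.38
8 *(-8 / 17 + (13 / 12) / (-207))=-40186 / 10557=-3.81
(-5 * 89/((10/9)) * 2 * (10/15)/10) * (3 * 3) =-2403/5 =-480.60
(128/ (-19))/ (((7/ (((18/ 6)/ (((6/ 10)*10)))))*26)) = -32/ 1729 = -0.02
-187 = -187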